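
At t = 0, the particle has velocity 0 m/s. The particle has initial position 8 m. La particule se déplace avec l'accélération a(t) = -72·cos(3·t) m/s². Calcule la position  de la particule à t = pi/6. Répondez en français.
Pour résoudre ceci, nous devons prendre 2 primitives de notre équation de l'accélération a(t) = -72·cos(3·t). La primitive de l'accélération est la vitesse. En utilisant v(0) = 0, nous obtenons v(t) = -24·sin(3·t). L'intégrale de la vitesse, avec x(0) = 8, donne la position: x(t) = 8·cos(3·t). Nous avons la position x(t) = 8·cos(3·t). En substituant t = pi/6: x(pi/6) = 0.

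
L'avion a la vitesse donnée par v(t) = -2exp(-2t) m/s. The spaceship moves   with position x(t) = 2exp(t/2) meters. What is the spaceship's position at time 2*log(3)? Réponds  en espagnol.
Tenemos la posición x(t) = 2·exp(t/2). Sustituyendo t = 2*log(3): x(2*log(3)) = 6.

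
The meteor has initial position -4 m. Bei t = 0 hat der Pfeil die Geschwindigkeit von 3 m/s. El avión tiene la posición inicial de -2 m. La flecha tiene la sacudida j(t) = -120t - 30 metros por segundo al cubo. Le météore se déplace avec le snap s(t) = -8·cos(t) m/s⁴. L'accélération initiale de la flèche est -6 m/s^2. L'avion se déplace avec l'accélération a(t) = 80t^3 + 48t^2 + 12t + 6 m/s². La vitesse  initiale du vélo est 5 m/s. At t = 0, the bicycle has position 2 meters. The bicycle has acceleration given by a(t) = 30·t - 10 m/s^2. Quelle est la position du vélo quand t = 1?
Nous devons trouver l'intégrale de notre équation de l'accélération a(t) = 30·t - 10 2 fois. L'intégrale de l'accélération est la vitesse. En utilisant v(0) = 5, nous obtenons v(t) = 15·t^2 - 10·t + 5. En prenant ∫v(t)dt et en appliquant x(0) = 2, nous trouvons x(t) = 5·t^3 - 5·t^2 + 5·t + 2. En utilisant x(t) = 5·t^3 - 5·t^2 + 5·t + 2 et en substituant t = 1, nous trouvons x = 7.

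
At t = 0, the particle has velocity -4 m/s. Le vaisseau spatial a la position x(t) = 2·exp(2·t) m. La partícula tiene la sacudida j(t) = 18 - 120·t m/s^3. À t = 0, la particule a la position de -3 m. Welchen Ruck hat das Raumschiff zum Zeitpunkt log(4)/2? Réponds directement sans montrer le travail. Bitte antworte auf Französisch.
Le jerk à t = log(4)/2 est j = 64.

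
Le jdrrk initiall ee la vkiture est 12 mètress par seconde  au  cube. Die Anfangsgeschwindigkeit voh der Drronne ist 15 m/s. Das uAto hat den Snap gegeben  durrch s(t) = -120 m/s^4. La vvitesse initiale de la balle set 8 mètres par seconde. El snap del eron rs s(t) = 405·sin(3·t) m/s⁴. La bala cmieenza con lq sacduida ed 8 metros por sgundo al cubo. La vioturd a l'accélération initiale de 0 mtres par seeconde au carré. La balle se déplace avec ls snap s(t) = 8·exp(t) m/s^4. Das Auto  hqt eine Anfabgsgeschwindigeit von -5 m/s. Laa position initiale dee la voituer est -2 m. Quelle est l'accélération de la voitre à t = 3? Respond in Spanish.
Partiendo del snap s(t) = -120, tomamos 2 integrales. Tomando ∫s(t)dt y aplicando j(0) = 12, encontramos j(t) = 12 - 120·t. La antiderivada de la sacudida, con a(0) = 0, da la aceleración: a(t) = 12·t·(1 - 5·t). Tenemos la aceleración a(t) = 12·t·(1 - 5·t). Sustituyendo t = 3: a(3) = -504.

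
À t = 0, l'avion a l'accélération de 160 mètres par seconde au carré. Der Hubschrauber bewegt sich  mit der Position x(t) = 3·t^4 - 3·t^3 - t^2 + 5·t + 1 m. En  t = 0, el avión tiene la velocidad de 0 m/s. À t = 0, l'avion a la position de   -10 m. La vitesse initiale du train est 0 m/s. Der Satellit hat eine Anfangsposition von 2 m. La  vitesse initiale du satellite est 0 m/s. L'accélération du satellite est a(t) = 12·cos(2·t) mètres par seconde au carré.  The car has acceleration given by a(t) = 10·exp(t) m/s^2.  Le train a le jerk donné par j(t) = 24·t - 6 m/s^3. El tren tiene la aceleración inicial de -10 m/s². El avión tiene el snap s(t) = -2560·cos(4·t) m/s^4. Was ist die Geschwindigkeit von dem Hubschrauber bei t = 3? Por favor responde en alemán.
Wir müssen unsere Gleichung für die Position x(t) = 3·t^4 - 3·t^3 - t^2 + 5·t + 1 1-mal ableiten. Die Ableitung von der Position ergibt die Geschwindigkeit: v(t) = 12·t^3 - 9·t^2 - 2·t + 5. Aus der Gleichung für die Geschwindigkeit v(t) = 12·t^3 - 9·t^2 - 2·t + 5, setzen wir t = 3 ein und erhalten v = 242.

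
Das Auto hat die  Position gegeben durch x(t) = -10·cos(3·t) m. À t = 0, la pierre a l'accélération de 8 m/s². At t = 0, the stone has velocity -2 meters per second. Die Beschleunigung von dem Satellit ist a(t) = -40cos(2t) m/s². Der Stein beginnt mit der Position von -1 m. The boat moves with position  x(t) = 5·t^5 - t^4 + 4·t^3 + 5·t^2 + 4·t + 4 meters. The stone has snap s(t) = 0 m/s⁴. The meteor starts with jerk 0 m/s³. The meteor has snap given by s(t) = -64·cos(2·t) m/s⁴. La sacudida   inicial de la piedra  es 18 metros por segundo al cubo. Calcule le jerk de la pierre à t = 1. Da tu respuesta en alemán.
Wir müssen die Stammfunktion unserer Gleichung für den Snap s(t) = 0 1-mal finden. Durch Integration von dem Snap und Verwendung der Anfangsbedingung j(0) = 18, erhalten wir j(t) = 18. Aus der Gleichung für den Ruck j(t) = 18, setzen wir t = 1 ein und erhalten j = 18.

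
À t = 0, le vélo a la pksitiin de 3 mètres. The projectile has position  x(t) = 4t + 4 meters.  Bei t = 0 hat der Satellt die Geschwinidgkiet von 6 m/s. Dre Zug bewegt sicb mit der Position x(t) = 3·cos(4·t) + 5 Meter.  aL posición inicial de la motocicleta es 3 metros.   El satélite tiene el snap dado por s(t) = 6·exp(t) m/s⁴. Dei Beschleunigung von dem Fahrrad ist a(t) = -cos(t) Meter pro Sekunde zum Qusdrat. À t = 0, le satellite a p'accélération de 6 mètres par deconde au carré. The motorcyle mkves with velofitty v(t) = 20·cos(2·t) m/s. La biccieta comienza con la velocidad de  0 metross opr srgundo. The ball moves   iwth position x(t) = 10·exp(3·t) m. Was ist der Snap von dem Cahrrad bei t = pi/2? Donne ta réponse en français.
Pour résoudre ceci, nous devons prendre 2 dérivées de notre équation de l'accélération a(t) = -cos(t). En dérivant l'accélération, nous obtenons le jerk: j(t) = sin(t). En prenant d/dt de j(t), nous trouvons s(t) = cos(t). Nous avons le snap s(t) = cos(t). En substituant t = pi/2: s(pi/2) = 0.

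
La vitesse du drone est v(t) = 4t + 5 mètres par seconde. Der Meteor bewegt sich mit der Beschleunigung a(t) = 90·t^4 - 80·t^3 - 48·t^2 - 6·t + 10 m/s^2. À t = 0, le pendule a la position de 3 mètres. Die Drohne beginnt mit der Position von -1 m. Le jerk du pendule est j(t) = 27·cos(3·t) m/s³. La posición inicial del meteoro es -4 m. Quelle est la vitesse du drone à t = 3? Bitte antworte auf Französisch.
Nous avons la vitesse v(t) = 4·t + 5. En substituant t = 3: v(3) = 17.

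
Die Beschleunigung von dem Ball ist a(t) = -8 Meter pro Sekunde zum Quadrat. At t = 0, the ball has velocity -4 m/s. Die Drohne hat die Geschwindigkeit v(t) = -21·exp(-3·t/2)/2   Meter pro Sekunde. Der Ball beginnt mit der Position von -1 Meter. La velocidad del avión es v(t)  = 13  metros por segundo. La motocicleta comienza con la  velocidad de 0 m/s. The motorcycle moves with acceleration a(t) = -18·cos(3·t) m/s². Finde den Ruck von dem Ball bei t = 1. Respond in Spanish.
Para resolver esto, necesitamos tomar 1 derivada de nuestra ecuación de la aceleración a(t) = -8. La derivada de la aceleración da la sacudida: j(t) = 0. Tenemos la sacudida j(t) = 0. Sustituyendo t = 1: j(1) = 0.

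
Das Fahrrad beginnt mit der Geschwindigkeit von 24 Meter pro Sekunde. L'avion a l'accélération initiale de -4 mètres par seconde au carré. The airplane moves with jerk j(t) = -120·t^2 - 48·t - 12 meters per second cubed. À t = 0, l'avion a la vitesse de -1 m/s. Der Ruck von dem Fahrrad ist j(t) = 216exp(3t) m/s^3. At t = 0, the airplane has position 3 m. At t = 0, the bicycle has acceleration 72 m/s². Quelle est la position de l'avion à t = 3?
Pour résoudre ceci, nous devons prendre 3 primitives de notre équation du jerk j(t) = -120·t^2 - 48·t - 12. L'intégrale du jerk, avec a(0) = -4, donne l'accélération: a(t) = -40·t^3 - 24·t^2 - 12·t - 4. La primitive de l'accélération, avec v(0) = -1, donne la vitesse: v(t) = -10·t^4 - 8·t^3 - 6·t^2 - 4·t - 1. En prenant ∫v(t)dt et en appliquant x(0) = 3, nous trouvons x(t) = -2·t^5 - 2·t^4 - 2·t^3 - 2·t^2 - t + 3. En utilisant x(t) = -2·t^5 - 2·t^4 - 2·t^3 - 2·t^2 - t + 3 et en substituant t = 3, nous trouvons x = -720.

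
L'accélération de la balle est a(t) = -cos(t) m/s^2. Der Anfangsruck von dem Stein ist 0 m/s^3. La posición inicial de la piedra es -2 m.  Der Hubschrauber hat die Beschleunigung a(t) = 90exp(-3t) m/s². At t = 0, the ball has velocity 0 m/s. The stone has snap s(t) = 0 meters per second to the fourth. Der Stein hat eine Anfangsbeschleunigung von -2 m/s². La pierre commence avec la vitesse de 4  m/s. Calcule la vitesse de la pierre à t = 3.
Nous devons intégrer notre équation du snap s(t) = 0 3 fois. La primitive du snap, avec j(0) = 0, donne le jerk: j(t) = 0. En intégrant le jerk et en utilisant la condition initiale a(0) = -2, nous obtenons a(t) = -2. En intégrant l'accélération et en utilisant la condition initiale v(0) = 4, nous obtenons v(t) = 4 - 2·t. En utilisant v(t) = 4 - 2·t et en substituant t = 3, nous trouvons v = -2.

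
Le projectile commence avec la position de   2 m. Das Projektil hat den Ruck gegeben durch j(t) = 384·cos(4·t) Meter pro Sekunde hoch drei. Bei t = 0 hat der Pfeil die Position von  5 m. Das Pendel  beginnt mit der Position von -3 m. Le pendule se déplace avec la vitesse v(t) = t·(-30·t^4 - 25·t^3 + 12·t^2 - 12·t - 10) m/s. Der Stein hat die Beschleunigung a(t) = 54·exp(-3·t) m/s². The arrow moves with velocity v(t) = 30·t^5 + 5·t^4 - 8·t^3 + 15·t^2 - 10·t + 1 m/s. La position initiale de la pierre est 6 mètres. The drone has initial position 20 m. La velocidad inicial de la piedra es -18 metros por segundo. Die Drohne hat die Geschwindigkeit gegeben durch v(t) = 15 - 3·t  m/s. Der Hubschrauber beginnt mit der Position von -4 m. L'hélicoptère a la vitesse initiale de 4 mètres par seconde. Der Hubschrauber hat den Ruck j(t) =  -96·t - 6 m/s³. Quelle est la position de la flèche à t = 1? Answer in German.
Ausgehend von der Geschwindigkeit v(t) = 30·t^5 + 5·t^4 - 8·t^3 + 15·t^2 - 10·t + 1, nehmen wir 1 Integral. Das Integral von der Geschwindigkeit ist die Position. Mit x(0) = 5 erhalten wir x(t) = 5·t^6 + t^5 - 2·t^4 + 5·t^3 - 5·t^2 + t + 5. Aus der Gleichung für die Position x(t) = 5·t^6 + t^5 - 2·t^4 + 5·t^3 - 5·t^2 + t + 5, setzen wir t = 1 ein und erhalten x = 10.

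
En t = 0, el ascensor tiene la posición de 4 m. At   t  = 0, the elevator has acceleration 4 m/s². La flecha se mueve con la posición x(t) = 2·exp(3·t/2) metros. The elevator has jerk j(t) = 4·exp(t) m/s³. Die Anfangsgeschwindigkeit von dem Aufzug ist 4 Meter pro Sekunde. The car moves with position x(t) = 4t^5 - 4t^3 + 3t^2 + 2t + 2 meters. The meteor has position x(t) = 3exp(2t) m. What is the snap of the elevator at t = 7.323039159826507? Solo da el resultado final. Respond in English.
At t = 7.323039159826507, s = 6059.20281025075.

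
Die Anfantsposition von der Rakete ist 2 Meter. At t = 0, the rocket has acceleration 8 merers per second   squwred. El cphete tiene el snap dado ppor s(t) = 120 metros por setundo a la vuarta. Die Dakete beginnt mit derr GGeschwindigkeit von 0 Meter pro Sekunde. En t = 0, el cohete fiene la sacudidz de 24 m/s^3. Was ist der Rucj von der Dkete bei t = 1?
Um dies zu lösen, müssen wir 1 Stammfunktion unserer Gleichung für den Snap s(t) = 120 finden. Durch Integration von dem Snap und Verwendung der Anfangsbedingung j(0) = 24, erhalten wir j(t) = 120·t + 24. Wir haben den Ruck j(t) = 120·t + 24. Durch Einsetzen von t = 1: j(1) = 144.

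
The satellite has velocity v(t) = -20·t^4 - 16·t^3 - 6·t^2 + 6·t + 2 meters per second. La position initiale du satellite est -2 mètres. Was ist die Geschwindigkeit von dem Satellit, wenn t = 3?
Aus der Gleichung für die Geschwindigkeit v(t) = -20·t^4 - 16·t^3 - 6·t^2 + 6·t + 2, setzen wir t = 3 ein und erhalten v = -2086.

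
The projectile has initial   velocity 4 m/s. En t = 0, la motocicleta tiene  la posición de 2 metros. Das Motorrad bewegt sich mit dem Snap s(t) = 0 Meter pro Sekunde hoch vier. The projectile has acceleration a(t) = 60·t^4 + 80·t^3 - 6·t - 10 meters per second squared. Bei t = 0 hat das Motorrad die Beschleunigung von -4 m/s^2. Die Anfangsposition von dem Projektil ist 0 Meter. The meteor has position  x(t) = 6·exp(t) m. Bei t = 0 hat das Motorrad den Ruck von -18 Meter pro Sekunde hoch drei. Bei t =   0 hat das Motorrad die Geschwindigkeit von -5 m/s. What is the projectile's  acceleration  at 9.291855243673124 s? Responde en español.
Tenemos la aceleración a(t) = 60·t^4 + 80·t^3 - 6·t - 10. Sustituyendo t = 9.291855243673124: a(9.291855243673124) = 511374.851563550.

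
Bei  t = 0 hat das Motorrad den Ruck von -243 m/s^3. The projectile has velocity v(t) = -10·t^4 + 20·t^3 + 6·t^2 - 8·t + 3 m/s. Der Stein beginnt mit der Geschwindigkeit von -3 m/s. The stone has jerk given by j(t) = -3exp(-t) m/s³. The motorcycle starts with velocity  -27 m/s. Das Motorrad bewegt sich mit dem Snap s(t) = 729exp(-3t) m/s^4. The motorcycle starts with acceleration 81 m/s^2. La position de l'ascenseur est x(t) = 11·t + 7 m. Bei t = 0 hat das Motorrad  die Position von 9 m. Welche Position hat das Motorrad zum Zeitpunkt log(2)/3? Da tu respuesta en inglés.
We must find the antiderivative of our snap equation s(t) = 729·exp(-3·t) 4 times. The antiderivative of snap is jerk. Using j(0) = -243, we get j(t) = -243·exp(-3·t). Finding the antiderivative of j(t) and using a(0) = 81: a(t) = 81·exp(-3·t). The antiderivative of acceleration is velocity. Using v(0) = -27, we get v(t) = -27·exp(-3·t). Finding the antiderivative of v(t) and using x(0) = 9: x(t) = 9·exp(-3·t). We have position x(t) = 9·exp(-3·t). Substituting t = log(2)/3: x(log(2)/3) = 9/2.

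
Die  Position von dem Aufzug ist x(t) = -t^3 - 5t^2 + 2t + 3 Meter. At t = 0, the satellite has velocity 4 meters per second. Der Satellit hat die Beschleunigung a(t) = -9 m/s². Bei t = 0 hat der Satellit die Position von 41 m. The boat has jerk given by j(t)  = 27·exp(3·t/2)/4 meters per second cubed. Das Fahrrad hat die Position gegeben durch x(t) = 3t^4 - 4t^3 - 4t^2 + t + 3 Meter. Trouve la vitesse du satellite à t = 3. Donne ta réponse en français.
En partant de l'accélération a(t) = -9, nous prenons 1 intégrale. L'intégrale de l'accélération est la vitesse. En utilisant v(0) = 4, nous obtenons v(t) = 4 - 9·t. Nous avons la vitesse v(t) = 4 - 9·t. En substituant t = 3: v(3) = -23.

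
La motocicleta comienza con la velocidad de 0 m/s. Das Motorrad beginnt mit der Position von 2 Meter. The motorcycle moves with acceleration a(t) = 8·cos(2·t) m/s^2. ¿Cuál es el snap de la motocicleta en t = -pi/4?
Partiendo de la aceleración a(t) = 8·cos(2·t), tomamos 2 derivadas. La derivada de la aceleración da la sacudida: j(t) = -16·sin(2·t). Derivando la sacudida, obtenemos el snap: s(t) = -32·cos(2·t). Usando s(t) = -32·cos(2·t) y sustituyendo t = -pi/4, encontramos s = 0.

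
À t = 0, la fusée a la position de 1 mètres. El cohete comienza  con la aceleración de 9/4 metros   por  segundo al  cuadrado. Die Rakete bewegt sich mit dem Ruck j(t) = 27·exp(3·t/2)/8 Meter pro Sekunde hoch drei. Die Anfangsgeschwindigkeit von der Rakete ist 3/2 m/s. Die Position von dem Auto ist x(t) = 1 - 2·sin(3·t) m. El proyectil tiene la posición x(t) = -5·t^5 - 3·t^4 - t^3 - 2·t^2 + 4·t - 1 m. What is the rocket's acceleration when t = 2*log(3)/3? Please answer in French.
Pour résoudre ceci, nous devons prendre 1 intégrale de notre équation du jerk j(t) = 27·exp(3·t/2)/8. En intégrant le jerk et en utilisant la condition initiale a(0) = 9/4, nous obtenons a(t) = 9·exp(3·t/2)/4. Nous avons l'accélération a(t) = 9·exp(3·t/2)/4. En substituant t = 2*log(3)/3: a(2*log(3)/3) = 27/4.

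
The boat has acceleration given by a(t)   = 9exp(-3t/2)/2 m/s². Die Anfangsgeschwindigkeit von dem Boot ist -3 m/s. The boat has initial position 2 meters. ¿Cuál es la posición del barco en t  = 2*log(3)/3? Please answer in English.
We must find the integral of our acceleration equation a(t) = 9·exp(-3·t/2)/2 2 times. The integral of acceleration is velocity. Using v(0) = -3, we get v(t) = -3·exp(-3·t/2). Finding the integral of v(t) and using x(0) = 2: x(t) = 2·exp(-3·t/2). Using x(t) = 2·exp(-3·t/2) and substituting t = 2*log(3)/3, we find x = 2/3.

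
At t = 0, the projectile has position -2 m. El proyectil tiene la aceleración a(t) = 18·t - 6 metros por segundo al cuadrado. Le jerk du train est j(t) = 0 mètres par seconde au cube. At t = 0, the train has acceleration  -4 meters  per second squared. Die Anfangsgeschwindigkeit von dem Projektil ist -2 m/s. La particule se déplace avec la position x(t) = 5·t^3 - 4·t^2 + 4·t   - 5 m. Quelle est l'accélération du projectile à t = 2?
De l'équation de l'accélération a(t) = 18·t - 6, nous substituons t = 2 pour obtenir a = 30.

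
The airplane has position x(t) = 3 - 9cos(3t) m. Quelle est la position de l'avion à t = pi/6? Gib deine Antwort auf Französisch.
De l'équation de la position x(t) = 3 - 9·cos(3·t), nous substituons t = pi/6 pour obtenir x = 3.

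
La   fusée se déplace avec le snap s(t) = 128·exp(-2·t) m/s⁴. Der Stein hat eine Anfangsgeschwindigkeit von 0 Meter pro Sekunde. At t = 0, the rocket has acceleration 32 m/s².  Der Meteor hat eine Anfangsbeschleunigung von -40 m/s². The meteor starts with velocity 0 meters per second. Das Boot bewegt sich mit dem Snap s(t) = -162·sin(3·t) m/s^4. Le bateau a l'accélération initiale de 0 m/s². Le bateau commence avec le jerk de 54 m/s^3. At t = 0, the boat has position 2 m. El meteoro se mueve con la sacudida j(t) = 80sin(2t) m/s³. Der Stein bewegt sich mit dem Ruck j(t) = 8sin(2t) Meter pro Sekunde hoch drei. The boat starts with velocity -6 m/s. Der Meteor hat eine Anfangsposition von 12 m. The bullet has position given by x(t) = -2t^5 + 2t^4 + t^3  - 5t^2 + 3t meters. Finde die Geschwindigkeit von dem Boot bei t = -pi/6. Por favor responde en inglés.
Starting from snap s(t) = -162·sin(3·t), we take 3 integrals. The integral of snap, with j(0) = 54, gives jerk: j(t) = 54·cos(3·t). The antiderivative of jerk is acceleration. Using a(0) = 0, we get a(t) = 18·sin(3·t). Taking ∫a(t)dt and applying v(0) = -6, we find v(t) = -6·cos(3·t). Using v(t) = -6·cos(3·t) and substituting t = -pi/6, we find v = 0.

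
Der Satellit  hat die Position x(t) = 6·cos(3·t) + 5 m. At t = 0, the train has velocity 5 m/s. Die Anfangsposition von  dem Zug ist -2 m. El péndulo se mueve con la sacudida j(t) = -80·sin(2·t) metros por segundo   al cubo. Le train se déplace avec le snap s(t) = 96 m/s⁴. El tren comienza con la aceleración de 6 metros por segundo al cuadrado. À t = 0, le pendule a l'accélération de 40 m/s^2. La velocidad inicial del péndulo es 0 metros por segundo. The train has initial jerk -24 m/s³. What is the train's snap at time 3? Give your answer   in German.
Mit s(t) = 96 und Einsetzen von t = 3, finden wir s = 96.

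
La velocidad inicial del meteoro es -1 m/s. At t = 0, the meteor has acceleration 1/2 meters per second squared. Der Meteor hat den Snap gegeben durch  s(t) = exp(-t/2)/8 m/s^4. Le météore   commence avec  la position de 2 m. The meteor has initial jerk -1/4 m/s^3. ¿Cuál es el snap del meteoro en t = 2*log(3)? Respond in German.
Aus der Gleichung für den Snap s(t) = exp(-t/2)/8, setzen wir t = 2*log(3) ein und erhalten s = 1/24.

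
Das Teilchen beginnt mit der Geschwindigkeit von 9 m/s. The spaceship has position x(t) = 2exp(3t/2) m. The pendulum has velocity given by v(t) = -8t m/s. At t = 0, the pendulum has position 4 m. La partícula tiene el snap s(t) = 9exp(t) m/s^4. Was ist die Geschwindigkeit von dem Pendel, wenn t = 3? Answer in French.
Nous avons la vitesse v(t) = -8·t. En substituant t = 3: v(3) = -24.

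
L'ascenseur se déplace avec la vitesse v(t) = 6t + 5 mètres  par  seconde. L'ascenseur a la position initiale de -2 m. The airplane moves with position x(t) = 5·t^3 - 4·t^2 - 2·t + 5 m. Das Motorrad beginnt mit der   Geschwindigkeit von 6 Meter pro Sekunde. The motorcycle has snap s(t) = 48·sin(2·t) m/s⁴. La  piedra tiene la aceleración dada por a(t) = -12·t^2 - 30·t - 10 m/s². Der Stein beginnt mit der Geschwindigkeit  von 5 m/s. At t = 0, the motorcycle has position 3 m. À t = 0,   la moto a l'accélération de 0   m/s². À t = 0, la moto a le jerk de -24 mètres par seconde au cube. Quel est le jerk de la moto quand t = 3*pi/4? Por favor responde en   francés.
Pour résoudre ceci, nous devons prendre 1 intégrale de notre équation du snap s(t) = 48·sin(2·t). En prenant ∫s(t)dt et en appliquant j(0) = -24, nous trouvons j(t) = -24·cos(2·t). Nous avons le jerk j(t) = -24·cos(2·t). En substituant t = 3*pi/4: j(3*pi/4) = 0.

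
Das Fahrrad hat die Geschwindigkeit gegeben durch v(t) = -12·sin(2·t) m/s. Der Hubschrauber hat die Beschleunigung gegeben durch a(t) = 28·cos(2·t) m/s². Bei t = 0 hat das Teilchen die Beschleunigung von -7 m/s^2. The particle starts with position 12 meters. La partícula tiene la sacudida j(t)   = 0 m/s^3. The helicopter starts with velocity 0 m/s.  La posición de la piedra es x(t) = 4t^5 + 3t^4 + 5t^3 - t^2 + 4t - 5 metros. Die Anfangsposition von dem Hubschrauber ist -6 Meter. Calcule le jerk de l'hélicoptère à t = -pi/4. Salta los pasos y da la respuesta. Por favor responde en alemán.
j(-pi/4) = 56.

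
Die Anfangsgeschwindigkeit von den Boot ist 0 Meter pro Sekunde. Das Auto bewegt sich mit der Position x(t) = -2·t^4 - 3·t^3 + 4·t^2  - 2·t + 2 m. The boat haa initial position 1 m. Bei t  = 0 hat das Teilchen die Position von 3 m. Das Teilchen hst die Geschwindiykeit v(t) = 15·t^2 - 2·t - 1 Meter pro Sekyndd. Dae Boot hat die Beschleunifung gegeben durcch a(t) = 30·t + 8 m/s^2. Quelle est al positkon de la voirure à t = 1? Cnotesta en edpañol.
Tenemos la posición x(t) = -2·t^4 - 3·t^3 + 4·t^2 - 2·t + 2. Sustituyendo t = 1: x(1) = -1.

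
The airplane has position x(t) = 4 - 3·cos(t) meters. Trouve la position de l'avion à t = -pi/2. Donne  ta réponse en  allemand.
Aus der Gleichung für die Position x(t) = 4 - 3·cos(t), setzen wir t = -pi/2 ein und erhalten x = 4.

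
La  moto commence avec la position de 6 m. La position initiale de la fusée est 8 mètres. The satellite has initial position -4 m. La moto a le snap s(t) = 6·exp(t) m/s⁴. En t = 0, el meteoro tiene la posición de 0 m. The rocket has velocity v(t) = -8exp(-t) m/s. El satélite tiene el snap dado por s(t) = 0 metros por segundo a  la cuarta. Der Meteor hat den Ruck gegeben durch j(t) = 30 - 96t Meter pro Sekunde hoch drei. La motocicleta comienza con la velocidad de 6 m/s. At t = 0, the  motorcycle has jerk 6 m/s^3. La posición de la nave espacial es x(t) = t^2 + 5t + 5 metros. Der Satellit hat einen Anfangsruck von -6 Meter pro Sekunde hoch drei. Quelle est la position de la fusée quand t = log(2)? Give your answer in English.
To find the answer, we compute 1 integral of v(t) = -8·exp(-t). Taking ∫v(t)dt and applying x(0) = 8, we find x(t) = 8·exp(-t). We have position x(t) = 8·exp(-t). Substituting t = log(2): x(log(2)) = 4.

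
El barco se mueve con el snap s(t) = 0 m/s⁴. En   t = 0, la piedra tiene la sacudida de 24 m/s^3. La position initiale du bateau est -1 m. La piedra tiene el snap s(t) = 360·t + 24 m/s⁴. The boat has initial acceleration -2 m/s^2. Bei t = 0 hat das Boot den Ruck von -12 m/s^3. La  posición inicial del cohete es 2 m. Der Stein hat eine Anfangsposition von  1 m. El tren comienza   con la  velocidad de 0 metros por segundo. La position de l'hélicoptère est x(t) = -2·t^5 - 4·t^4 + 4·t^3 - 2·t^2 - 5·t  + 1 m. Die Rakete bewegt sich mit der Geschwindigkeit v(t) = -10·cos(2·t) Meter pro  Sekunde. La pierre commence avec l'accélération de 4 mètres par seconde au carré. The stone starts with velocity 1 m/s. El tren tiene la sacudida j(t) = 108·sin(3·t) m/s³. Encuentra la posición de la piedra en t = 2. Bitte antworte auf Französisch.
Nous devons intégrer notre équation du snap s(t) = 360·t + 24 4 fois. La primitive du snap, avec j(0) = 24, donne le jerk: j(t) = 180·t^2 + 24·t + 24. La primitive du jerk est l'accélération. En utilisant a(0) = 4, nous obtenons a(t) = 60·t^3 + 12·t^2 + 24·t + 4. En intégrant l'accélération et en utilisant la condition initiale v(0) = 1, nous obtenons v(t) = 15·t^4 + 4·t^3 + 12·t^2 + 4·t + 1. L'intégrale de la vitesse est la position. En utilisant x(0) = 1, nous obtenons x(t) = 3·t^5 + t^4 + 4·t^3 + 2·t^2 + t + 1. De l'équation de la position x(t) = 3·t^5 + t^4 + 4·t^3 + 2·t^2 + t + 1, nous substituons t = 2 pour obtenir x = 155.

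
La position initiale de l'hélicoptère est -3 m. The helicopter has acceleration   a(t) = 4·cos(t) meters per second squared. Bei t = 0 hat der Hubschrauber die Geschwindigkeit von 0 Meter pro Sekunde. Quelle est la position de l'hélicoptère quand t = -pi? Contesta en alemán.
Um dies zu lösen, müssen wir 2 Stammfunktionen unserer Gleichung für die Beschleunigung a(t) = 4·cos(t) finden. Die Stammfunktion von der Beschleunigung ist die Geschwindigkeit. Mit v(0) = 0 erhalten wir v(t) = 4·sin(t). Das Integral von der Geschwindigkeit ist die Position. Mit x(0) = -3 erhalten wir x(t) = 1 - 4·cos(t). Mit x(t) = 1 - 4·cos(t) und Einsetzen von t = -pi, finden wir x = 5.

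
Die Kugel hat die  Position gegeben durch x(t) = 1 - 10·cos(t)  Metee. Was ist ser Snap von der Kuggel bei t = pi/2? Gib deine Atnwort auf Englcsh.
To solve this, we need to take 4 derivatives of our position equation x(t) = 1 - 10·cos(t). The derivative of position gives velocity: v(t) = 10·sin(t). Taking d/dt of v(t), we find a(t) = 10·cos(t). The derivative of acceleration gives jerk: j(t) = -10·sin(t). Differentiating jerk, we get snap: s(t) = -10·cos(t). We have snap s(t) = -10·cos(t). Substituting t = pi/2: s(pi/2) = 0.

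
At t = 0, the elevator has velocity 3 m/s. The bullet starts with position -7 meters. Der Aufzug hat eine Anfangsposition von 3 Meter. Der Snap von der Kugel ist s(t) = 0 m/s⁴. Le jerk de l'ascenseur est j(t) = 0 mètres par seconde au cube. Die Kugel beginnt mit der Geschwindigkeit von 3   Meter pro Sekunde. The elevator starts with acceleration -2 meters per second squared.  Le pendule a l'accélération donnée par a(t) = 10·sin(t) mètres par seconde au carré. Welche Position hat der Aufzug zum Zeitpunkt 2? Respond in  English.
We need to integrate our jerk equation j(t) = 0 3 times. The integral of jerk, with a(0) = -2, gives acceleration: a(t) = -2. Finding the antiderivative of a(t) and using v(0) = 3: v(t) = 3 - 2·t. The integral of velocity is position. Using x(0) = 3, we get x(t) = -t^2 + 3·t + 3. We have position x(t) = -t^2 + 3·t + 3. Substituting t = 2: x(2) = 5.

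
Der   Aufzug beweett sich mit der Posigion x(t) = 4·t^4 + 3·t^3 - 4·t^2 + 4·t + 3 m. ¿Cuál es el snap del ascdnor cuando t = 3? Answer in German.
Wir müssen unsere Gleichung für die Position x(t) = 4·t^4 + 3·t^3 - 4·t^2 + 4·t + 3 4-mal ableiten. Mit d/dt von x(t) finden wir v(t) = 16·t^3 + 9·t^2 - 8·t + 4. Durch Ableiten von der Geschwindigkeit erhalten wir die Beschleunigung: a(t) = 48·t^2 + 18·t - 8. Mit d/dt von a(t) finden wir j(t) = 96·t + 18. Die Ableitung von dem Ruck ergibt den Snap: s(t) = 96. Aus der Gleichung für den Snap s(t) = 96, setzen wir t = 3 ein und erhalten s = 96.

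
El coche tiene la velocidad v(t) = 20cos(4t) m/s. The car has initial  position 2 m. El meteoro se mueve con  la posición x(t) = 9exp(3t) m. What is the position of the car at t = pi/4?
To solve this, we need to take 1 antiderivative of our velocity equation v(t) = 20·cos(4·t). Taking ∫v(t)dt and applying x(0) = 2, we find x(t) = 5·sin(4·t) + 2. We have position x(t) = 5·sin(4·t) + 2. Substituting t = pi/4: x(pi/4) = 2.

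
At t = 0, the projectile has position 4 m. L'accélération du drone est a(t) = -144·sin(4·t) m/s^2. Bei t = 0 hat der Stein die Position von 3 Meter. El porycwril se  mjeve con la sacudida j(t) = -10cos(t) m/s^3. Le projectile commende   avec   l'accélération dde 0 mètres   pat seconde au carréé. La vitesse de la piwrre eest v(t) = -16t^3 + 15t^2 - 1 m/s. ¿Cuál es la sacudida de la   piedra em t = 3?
Debemos derivar nuestra ecuación de la velocidad v(t) = -16·t^3 + 15·t^2 - 1 2 veces. La derivada de la velocidad da la aceleración: a(t) = -48·t^2 + 30·t. Tomando d/dt de a(t), encontramos j(t) = 30 - 96·t. Usando j(t) = 30 - 96·t y sustituyendo t = 3, encontramos j = -258.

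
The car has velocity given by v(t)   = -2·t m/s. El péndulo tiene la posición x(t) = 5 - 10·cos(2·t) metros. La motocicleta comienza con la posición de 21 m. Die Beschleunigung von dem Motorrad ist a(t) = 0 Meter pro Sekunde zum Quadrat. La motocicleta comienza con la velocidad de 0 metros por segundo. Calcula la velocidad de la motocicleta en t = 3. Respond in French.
Nous devons intégrer notre équation de l'accélération a(t) = 0 1 fois. En prenant ∫a(t)dt et en appliquant v(0) = 0, nous trouvons v(t) = 0. En utilisant v(t) = 0 et en substituant t = 3, nous trouvons v = 0.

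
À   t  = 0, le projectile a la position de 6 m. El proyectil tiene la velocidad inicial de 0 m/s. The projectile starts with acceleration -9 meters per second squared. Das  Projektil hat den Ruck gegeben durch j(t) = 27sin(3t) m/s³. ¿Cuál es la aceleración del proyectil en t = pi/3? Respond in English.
We must find the antiderivative of our jerk equation j(t) = 27·sin(3·t) 1 time. The antiderivative of jerk, with a(0) = -9, gives acceleration: a(t) = -9·cos(3·t). Using a(t) = -9·cos(3·t) and substituting t = pi/3, we find a = 9.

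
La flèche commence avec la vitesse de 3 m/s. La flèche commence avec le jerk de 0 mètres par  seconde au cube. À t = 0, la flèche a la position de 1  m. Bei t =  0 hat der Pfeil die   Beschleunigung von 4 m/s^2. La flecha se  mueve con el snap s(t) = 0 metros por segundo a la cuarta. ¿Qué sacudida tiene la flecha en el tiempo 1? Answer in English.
Starting from snap s(t) = 0, we take 1 antiderivative. Taking ∫s(t)dt and applying j(0) = 0, we find j(t) = 0. We have jerk j(t) = 0. Substituting t = 1: j(1) = 0.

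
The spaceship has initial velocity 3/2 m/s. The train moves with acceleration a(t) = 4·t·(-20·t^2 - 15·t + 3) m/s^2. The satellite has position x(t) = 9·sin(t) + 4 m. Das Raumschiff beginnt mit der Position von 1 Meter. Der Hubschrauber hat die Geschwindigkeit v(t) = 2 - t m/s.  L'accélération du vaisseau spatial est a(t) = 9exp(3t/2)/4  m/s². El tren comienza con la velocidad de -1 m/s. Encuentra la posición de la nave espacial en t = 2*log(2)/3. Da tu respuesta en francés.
Pour résoudre ceci, nous devons prendre 2 intégrales de notre équation de l'accélération a(t) = 9·exp(3·t/2)/4. En prenant ∫a(t)dt et en appliquant v(0) = 3/2, nous trouvons v(t) = 3·exp(3·t/2)/2. L'intégrale de la vitesse, avec x(0) = 1, donne la position: x(t) = exp(3·t/2). De l'équation de la position x(t) = exp(3·t/2), nous substituons t = 2*log(2)/3 pour obtenir x = 2.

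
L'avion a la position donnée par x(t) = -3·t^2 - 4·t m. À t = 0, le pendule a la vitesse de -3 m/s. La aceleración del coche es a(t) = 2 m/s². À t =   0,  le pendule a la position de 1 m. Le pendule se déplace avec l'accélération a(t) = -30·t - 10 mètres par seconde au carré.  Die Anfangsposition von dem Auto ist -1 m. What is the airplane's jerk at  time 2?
Starting from position x(t) = -3·t^2 - 4·t, we take 3 derivatives. Taking d/dt of x(t), we find v(t) = -6·t - 4. Taking d/dt of v(t), we find a(t) = -6. Differentiating acceleration, we get jerk: j(t) = 0. We have jerk j(t) = 0. Substituting t = 2: j(2) = 0.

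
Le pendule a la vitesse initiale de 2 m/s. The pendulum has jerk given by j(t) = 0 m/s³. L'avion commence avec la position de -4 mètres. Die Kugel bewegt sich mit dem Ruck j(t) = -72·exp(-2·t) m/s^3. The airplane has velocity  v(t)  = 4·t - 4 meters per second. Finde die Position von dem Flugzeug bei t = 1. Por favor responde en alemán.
Wir müssen das Integral unserer Gleichung für die Geschwindigkeit v(t) = 4·t - 4 1-mal finden. Durch Integration von der Geschwindigkeit und Verwendung der Anfangsbedingung x(0) = -4, erhalten wir x(t) = 2·t^2 - 4·t - 4. Aus der Gleichung für die Position x(t) = 2·t^2 - 4·t - 4, setzen wir t = 1 ein und erhalten x = -6.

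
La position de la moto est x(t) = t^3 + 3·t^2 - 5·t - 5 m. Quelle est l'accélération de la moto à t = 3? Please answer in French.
Nous devons dériver notre équation de la position x(t) = t^3 + 3·t^2 - 5·t - 5 2 fois. En dérivant la position, nous obtenons la vitesse: v(t) = 3·t^2 + 6·t - 5. En dérivant la vitesse, nous obtenons l'accélération: a(t) = 6·t + 6. De l'équation de l'accélération a(t) = 6·t + 6, nous substituons t = 3 pour obtenir a = 24.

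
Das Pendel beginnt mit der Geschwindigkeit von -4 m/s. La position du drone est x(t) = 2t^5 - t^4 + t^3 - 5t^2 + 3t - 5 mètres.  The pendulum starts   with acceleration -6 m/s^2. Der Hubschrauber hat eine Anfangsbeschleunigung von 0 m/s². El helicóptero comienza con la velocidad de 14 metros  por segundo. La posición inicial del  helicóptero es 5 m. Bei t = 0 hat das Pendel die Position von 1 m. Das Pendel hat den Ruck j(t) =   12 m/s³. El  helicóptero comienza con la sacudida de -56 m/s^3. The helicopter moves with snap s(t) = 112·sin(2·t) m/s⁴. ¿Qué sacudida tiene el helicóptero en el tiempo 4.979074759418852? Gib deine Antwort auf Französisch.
Nous devons intégrer notre équation du snap s(t) = 112·sin(2·t) 1 fois. En intégrant le snap et en utilisant la condition initiale j(0) = -56, nous obtenons j(t) = -56·cos(2·t). En utilisant j(t) = -56·cos(2·t) et en substituant t = 4.979074759418852, nous trouvons j = 48.2214731485220.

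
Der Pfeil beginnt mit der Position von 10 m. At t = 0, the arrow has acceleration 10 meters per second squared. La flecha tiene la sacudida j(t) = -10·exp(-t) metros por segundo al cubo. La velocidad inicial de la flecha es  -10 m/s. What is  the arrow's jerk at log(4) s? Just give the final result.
The jerk at t = log(4) is j = -5/2.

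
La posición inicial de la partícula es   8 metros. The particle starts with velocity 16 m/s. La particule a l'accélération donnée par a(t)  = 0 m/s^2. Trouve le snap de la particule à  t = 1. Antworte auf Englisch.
We must differentiate our acceleration equation a(t) = 0 2 times. Taking d/dt of a(t), we find j(t) = 0. The derivative of jerk gives snap: s(t) = 0. Using s(t) = 0 and substituting t = 1, we find s = 0.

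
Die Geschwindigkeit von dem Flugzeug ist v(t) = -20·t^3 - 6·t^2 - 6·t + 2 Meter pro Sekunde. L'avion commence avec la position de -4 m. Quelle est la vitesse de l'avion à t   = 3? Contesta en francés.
En utilisant v(t) = -20·t^3 - 6·t^2 - 6·t + 2 et en substituant t = 3, nous trouvons v = -610.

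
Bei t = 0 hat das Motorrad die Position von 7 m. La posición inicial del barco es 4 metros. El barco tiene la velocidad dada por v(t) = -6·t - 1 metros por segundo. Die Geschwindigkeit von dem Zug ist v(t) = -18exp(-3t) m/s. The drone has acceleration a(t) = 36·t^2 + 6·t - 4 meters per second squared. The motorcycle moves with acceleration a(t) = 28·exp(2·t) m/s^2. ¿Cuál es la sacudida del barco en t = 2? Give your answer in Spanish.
Partiendo de la velocidad v(t) = -6·t - 1, tomamos 2 derivadas. La derivada de la velocidad da la aceleración: a(t) = -6. Derivando la aceleración, obtenemos la sacudida: j(t) = 0. Usando j(t) = 0 y sustituyendo t = 2, encontramos j = 0.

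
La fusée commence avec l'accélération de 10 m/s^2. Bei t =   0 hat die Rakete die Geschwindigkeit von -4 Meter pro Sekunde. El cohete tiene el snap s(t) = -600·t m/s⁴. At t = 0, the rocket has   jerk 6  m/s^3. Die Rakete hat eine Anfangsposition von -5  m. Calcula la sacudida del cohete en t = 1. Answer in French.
Nous devons trouver la primitive de notre équation du snap s(t) = -600·t 1 fois. La primitive du snap, avec j(0) = 6, donne le jerk: j(t) = 6 - 300·t^2. En utilisant j(t) = 6 - 300·t^2 et en substituant t = 1, nous trouvons j = -294.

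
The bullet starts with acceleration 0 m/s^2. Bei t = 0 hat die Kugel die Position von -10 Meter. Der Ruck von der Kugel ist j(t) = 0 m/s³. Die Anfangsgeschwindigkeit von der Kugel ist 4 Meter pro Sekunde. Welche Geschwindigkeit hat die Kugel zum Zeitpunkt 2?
Wir müssen unsere Gleichung für den Ruck j(t) = 0 2-mal integrieren. Das Integral von dem Ruck, mit a(0) = 0, ergibt die Beschleunigung: a(t) = 0. Die Stammfunktion von der Beschleunigung, mit v(0) = 4, ergibt die Geschwindigkeit: v(t) = 4. Wir haben die Geschwindigkeit v(t) = 4. Durch Einsetzen von t = 2: v(2) = 4.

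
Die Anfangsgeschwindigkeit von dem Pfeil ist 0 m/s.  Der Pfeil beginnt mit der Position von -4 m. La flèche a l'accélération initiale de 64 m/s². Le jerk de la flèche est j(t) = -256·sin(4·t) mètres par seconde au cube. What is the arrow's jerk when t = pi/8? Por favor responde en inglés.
From the given jerk equation j(t) = -256·sin(4·t), we substitute t = pi/8 to get j = -256.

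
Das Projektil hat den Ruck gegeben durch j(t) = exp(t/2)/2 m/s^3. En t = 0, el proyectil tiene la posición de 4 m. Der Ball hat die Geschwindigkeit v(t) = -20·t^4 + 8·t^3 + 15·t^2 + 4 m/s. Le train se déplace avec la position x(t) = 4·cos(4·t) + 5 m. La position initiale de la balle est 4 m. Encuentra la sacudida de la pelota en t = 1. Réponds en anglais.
We must differentiate our velocity equation v(t) = -20·t^4 + 8·t^3 + 15·t^2 + 4 2 times. Differentiating velocity, we get acceleration: a(t) = -80·t^3 + 24·t^2 + 30·t. The derivative of acceleration gives jerk: j(t) = -240·t^2 + 48·t + 30. We have jerk j(t) = -240·t^2 + 48·t + 30. Substituting t = 1: j(1) = -162.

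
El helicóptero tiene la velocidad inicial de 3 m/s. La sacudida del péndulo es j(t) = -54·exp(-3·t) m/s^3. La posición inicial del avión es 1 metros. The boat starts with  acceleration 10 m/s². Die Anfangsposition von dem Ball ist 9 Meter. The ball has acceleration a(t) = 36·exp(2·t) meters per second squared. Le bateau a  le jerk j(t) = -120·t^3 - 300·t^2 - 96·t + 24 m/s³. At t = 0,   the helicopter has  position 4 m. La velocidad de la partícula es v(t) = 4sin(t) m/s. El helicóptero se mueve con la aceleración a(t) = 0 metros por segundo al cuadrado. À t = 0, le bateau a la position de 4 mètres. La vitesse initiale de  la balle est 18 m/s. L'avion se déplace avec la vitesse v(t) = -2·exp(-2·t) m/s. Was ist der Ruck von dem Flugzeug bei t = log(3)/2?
Ausgehend von der Geschwindigkeit v(t) = -2·exp(-2·t), nehmen wir 2 Ableitungen. Mit d/dt von v(t) finden wir a(t) = 4·exp(-2·t). Mit d/dt von a(t) finden wir j(t) = -8·exp(-2·t). Wir haben den Ruck j(t) = -8·exp(-2·t). Durch Einsetzen von t = log(3)/2: j(log(3)/2) = -8/3.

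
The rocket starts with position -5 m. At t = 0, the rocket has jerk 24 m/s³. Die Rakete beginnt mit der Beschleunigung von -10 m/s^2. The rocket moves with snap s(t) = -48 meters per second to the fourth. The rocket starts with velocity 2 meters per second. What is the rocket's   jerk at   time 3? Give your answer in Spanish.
Para resolver esto, necesitamos tomar 1 integral de nuestra ecuación del snap s(t) = -48. Integrando el snap y usando la condición inicial j(0) = 24, obtenemos j(t) = 24 - 48·t. Usando j(t) = 24 - 48·t y sustituyendo t = 3, encontramos j = -120.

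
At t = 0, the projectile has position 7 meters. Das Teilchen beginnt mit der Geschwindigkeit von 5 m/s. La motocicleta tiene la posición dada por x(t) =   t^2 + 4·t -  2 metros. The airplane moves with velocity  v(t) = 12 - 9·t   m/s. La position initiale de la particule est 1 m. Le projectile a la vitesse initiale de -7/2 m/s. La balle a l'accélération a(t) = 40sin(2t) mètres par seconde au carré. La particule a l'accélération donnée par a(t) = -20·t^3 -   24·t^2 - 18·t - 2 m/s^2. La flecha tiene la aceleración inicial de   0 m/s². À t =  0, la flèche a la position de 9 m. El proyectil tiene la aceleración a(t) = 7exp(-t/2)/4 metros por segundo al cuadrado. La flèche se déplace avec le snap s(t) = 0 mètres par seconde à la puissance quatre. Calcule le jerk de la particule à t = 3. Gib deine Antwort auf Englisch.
We must differentiate our acceleration equation a(t) = -20·t^3 - 24·t^2 - 18·t - 2 1 time. The derivative of acceleration gives jerk: j(t) = -60·t^2 - 48·t - 18. From the given jerk equation j(t) = -60·t^2 - 48·t - 18, we substitute t = 3 to get j = -702.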